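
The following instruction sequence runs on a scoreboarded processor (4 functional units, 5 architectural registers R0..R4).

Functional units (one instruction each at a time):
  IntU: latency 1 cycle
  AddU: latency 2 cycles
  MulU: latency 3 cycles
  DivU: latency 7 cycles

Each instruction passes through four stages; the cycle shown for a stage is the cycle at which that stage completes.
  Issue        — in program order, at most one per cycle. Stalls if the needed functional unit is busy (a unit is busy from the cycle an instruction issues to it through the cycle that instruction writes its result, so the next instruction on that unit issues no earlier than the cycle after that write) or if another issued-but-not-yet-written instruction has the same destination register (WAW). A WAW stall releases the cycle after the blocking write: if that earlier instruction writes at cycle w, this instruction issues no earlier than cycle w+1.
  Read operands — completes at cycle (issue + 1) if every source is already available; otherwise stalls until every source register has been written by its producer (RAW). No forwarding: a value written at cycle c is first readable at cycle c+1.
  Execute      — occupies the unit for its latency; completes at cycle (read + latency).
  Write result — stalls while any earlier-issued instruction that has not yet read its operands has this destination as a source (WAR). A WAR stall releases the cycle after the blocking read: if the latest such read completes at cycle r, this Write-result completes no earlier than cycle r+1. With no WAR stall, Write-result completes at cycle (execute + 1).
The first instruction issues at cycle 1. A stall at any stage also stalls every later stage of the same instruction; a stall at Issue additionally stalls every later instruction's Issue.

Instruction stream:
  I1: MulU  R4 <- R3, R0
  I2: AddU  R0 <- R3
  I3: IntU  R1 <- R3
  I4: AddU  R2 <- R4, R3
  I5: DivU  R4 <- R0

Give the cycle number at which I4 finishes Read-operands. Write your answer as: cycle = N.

cycle = 8

I1  is:1  ro:2  ex:5  wr:6
I2  is:2  ro:3  ex:5  wr:6
I3  is:3  ro:4  ex:5  wr:6
I4  is:7  ro:8  ex:10  wr:11  — struct: AddU busy until I2 writes@6
I5  is:8  ro:9  ex:16  wr:17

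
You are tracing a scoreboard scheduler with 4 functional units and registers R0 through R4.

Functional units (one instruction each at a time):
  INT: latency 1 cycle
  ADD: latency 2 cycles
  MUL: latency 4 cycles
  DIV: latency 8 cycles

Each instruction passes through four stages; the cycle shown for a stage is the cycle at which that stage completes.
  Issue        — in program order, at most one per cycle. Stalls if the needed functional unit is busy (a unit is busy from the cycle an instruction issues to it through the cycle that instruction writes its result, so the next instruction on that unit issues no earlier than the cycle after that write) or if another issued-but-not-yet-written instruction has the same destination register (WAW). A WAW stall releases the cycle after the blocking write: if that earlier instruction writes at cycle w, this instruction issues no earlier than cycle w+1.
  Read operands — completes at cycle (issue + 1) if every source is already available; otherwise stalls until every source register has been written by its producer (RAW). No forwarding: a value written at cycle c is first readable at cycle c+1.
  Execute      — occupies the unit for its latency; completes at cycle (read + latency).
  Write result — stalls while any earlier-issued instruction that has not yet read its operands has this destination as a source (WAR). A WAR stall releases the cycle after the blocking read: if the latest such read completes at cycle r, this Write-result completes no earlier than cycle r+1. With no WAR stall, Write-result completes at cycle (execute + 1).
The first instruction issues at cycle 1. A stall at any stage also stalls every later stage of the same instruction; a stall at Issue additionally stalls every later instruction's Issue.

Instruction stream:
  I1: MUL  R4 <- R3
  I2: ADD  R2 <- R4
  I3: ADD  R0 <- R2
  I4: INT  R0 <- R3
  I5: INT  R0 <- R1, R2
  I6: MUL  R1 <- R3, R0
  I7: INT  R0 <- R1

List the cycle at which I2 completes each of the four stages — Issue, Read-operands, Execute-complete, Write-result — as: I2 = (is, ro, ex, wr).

I1: IS=1 RO=2 EX=6 WR=7
I2: IS=2 RO=8 EX=10 WR=11  [RAW R4: wait I1 write@7]
I3: IS=12 RO=13 EX=15 WR=16  [struct: ADD busy until I2 writes@11]
I4: IS=17 RO=18 EX=19 WR=20  [WAW R0: wait I3 write@16]
I5: IS=21 RO=22 EX=23 WR=24  [struct: INT busy until I4 writes@20]
I6: IS=22 RO=25 EX=29 WR=30  [RAW R0: wait I5 write@24]
I7: IS=25 RO=31 EX=32 WR=33  [struct: INT busy until I5 writes@24; RAW R1: wait I6 write@30]

I2 = (2, 8, 10, 11)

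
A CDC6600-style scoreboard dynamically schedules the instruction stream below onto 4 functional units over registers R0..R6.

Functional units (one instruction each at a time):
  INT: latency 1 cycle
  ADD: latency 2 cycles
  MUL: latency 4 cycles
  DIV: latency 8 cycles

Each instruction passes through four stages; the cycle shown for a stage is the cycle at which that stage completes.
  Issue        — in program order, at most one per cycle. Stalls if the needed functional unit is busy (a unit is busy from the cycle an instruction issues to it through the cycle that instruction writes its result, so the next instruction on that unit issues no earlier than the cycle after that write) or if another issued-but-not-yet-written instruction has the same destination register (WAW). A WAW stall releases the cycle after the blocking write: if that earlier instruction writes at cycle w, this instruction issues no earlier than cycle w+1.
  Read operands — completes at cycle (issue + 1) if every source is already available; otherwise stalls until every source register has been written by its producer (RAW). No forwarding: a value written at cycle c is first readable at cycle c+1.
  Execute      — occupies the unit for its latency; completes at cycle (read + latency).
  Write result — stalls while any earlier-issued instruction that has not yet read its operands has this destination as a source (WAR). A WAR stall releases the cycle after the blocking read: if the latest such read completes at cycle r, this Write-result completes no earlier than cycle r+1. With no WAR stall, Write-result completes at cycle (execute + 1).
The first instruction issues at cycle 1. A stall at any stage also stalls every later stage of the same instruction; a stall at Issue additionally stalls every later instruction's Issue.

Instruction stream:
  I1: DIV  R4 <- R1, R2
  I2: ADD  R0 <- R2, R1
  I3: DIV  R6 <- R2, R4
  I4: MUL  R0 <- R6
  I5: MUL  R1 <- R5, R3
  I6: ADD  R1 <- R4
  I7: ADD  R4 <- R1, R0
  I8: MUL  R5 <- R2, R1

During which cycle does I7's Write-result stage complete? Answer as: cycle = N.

I1 -> (1, 2, 10, 11)
I2 -> (2, 3, 5, 6)
I3 -> (12, 13, 21, 22)  // struct: DIV busy until I1 writes@11
I4 -> (13, 23, 27, 28)  // RAW R6: wait I3 write@22
I5 -> (29, 30, 34, 35)  // struct: MUL busy until I4 writes@28
I6 -> (36, 37, 39, 40)  // WAW R1: wait I5 write@35
I7 -> (41, 42, 44, 45)  // struct: ADD busy until I6 writes@40
I8 -> (42, 43, 47, 48)

cycle = 45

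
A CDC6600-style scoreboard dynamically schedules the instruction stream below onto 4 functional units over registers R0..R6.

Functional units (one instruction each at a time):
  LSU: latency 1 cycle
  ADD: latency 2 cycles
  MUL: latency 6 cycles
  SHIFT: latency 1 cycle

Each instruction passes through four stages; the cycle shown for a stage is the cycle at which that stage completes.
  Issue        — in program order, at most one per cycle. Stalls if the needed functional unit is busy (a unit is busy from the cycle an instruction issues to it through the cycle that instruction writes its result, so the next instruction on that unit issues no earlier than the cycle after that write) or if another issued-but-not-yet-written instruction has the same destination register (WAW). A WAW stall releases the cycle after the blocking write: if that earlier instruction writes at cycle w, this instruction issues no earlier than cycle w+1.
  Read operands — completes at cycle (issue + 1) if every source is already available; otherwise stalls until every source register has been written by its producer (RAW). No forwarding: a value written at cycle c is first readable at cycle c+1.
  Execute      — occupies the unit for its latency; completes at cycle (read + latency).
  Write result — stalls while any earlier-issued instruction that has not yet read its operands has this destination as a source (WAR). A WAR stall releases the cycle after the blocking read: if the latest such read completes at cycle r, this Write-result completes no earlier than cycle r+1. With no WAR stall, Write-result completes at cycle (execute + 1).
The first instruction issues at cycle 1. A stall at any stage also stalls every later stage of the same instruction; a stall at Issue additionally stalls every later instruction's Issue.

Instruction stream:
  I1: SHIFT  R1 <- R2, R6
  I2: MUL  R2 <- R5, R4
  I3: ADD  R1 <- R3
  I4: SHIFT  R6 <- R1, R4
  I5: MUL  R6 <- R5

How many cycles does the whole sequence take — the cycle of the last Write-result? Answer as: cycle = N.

cycle = 21

cycle 1: issue I1 (SHIFT)
cycle 2: I1 read-ops | issue I2 (MUL)
cycle 3: I1 finished on SHIFT | I2 read-ops
cycle 4: I1→R1
cycle 5: issue I3 (ADD)
cycle 6: I3 read-ops | issue I4 (SHIFT)
cycle 8: I3 finished on ADD
cycle 9: I2 finished on MUL | I3→R1
cycle 10: I2→R2 | I4 read-ops
cycle 11: I4 finished on SHIFT
cycle 12: I4→R6
cycle 13: issue I5 (MUL)
cycle 14: I5 read-ops
cycle 20: I5 finished on MUL
cycle 21: I5→R6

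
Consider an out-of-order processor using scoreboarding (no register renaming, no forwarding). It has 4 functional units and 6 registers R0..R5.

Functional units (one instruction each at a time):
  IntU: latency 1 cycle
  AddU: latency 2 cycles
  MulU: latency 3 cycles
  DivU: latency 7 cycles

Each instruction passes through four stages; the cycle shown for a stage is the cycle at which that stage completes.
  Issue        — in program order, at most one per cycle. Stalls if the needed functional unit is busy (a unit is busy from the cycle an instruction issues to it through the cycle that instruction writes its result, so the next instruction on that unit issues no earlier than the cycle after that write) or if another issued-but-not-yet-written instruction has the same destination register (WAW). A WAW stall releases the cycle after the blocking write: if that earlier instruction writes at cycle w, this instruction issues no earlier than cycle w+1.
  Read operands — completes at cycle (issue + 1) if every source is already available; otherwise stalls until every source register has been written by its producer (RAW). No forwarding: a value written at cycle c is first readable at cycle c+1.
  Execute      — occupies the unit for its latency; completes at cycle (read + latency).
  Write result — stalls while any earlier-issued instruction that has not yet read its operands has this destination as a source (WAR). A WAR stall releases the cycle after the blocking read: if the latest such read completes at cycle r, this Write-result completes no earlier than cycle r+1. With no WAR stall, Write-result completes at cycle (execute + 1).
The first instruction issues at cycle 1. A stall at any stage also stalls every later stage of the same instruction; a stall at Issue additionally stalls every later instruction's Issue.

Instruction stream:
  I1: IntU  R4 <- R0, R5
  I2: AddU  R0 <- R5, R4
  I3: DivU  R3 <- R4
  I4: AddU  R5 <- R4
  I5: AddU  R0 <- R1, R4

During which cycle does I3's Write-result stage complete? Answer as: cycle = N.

cycle 1: I1→IntU
cycle 2: I1 RO | I2→AddU
cycle 3: I1 EX | I3→DivU
cycle 4: I1 WR R4
cycle 5: I2 RO | I3 RO
cycle 7: I2 EX
cycle 8: I2 WR R0
cycle 9: I4→AddU
cycle 10: I4 RO
cycle 12: I3 EX | I4 EX
cycle 13: I3 WR R3 | I4 WR R5
cycle 14: I5→AddU
cycle 15: I5 RO
cycle 17: I5 EX
cycle 18: I5 WR R0

cycle = 13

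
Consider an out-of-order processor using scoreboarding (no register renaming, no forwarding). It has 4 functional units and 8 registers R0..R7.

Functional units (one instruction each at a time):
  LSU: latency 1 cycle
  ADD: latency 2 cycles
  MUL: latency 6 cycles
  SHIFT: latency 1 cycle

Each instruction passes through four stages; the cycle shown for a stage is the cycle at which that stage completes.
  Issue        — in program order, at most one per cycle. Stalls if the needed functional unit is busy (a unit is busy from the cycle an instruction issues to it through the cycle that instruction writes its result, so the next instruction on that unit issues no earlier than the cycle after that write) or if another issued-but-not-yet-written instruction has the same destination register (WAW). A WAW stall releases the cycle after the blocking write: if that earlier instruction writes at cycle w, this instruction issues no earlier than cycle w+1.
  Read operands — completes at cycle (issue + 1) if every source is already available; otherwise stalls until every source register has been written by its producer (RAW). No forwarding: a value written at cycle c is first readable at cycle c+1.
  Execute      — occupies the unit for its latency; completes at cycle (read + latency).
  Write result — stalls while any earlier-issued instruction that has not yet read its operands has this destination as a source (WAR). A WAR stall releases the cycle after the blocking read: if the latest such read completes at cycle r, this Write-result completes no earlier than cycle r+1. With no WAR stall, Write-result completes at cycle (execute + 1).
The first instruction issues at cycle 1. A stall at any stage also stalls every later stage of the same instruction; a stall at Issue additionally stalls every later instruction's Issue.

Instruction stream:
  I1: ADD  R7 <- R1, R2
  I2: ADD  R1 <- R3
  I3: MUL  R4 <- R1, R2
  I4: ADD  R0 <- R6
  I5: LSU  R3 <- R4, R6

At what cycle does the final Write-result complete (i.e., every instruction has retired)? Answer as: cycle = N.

[1] I1 issues→ADD
[2] I1 reads
[4] I1 exec-done
[5] I1 writes R7
[6] I2 issues→ADD
[7] I2 reads, I3 issues→MUL
[9] I2 exec-done
[10] I2 writes R1
[11] I3 reads, I4 issues→ADD
[12] I4 reads, I5 issues→LSU
[14] I4 exec-done
[15] I4 writes R0
[17] I3 exec-done
[18] I3 writes R4
[19] I5 reads
[20] I5 exec-done
[21] I5 writes R3

cycle = 21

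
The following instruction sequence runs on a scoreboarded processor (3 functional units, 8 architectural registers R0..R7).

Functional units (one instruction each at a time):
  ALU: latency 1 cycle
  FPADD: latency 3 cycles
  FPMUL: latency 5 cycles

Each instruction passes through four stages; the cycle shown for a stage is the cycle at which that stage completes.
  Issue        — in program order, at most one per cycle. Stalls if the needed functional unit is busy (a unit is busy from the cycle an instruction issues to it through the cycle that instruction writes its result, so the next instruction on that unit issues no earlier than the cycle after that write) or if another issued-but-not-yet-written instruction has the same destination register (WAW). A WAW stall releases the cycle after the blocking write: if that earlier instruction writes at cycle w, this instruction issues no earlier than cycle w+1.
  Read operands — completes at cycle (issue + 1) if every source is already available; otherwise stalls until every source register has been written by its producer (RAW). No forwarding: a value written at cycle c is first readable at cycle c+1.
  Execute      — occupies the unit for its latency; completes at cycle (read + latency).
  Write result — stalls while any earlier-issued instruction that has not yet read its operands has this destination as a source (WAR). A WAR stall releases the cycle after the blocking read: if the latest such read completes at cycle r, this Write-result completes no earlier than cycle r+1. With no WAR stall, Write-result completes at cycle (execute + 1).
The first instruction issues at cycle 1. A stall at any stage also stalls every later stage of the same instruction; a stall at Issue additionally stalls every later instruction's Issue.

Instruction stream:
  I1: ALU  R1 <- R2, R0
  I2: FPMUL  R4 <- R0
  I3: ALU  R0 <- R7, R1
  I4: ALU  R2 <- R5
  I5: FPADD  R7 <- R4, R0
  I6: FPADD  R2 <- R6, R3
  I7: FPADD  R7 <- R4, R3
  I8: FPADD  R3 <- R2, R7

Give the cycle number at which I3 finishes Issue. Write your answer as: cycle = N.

c1: I1 issues→ALU
c2: I1 reads · I2 issues→FPMUL
c3: I1 exec-done · I2 reads
c4: I1 writes R1
c5: I3 issues→ALU
c6: I3 reads
c7: I3 exec-done
c8: I2 exec-done · I3 writes R0
c9: I2 writes R4 · I4 issues→ALU
c10: I4 reads · I5 issues→FPADD
c11: I4 exec-done · I5 reads
c12: I4 writes R2
c14: I5 exec-done
c15: I5 writes R7
c16: I6 issues→FPADD
c17: I6 reads
c20: I6 exec-done
c21: I6 writes R2
c22: I7 issues→FPADD
c23: I7 reads
c26: I7 exec-done
c27: I7 writes R7
c28: I8 issues→FPADD
c29: I8 reads
c32: I8 exec-done
c33: I8 writes R3

cycle = 5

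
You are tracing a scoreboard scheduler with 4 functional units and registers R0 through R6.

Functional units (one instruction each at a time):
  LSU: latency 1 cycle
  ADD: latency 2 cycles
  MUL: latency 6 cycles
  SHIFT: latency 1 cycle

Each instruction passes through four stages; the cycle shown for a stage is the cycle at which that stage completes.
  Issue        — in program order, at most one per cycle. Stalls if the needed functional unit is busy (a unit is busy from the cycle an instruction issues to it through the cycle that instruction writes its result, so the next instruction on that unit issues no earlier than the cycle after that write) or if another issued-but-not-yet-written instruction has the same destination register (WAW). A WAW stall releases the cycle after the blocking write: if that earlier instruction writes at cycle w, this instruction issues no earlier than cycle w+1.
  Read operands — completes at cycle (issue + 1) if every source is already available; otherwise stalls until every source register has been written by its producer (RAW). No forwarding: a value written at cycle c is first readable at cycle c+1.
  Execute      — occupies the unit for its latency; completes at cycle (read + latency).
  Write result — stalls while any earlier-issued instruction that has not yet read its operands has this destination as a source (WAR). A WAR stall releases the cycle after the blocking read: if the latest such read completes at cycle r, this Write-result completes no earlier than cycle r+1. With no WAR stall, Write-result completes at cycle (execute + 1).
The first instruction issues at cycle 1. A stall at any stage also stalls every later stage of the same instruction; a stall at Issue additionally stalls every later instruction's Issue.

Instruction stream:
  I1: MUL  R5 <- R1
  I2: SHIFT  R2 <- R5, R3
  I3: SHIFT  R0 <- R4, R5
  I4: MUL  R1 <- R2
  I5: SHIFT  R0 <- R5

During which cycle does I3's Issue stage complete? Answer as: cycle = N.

c1: issue I1 (MUL)
c2: I1 read-ops, issue I2 (SHIFT)
c8: I1 finished on MUL
c9: I1→R5
c10: I2 read-ops
c11: I2 finished on SHIFT
c12: I2→R2
c13: issue I3 (SHIFT)
c14: I3 read-ops, issue I4 (MUL)
c15: I3 finished on SHIFT, I4 read-ops
c16: I3→R0
c17: issue I5 (SHIFT)
c18: I5 read-ops
c19: I5 finished on SHIFT
c20: I5→R0
c21: I4 finished on MUL
c22: I4→R1

cycle = 13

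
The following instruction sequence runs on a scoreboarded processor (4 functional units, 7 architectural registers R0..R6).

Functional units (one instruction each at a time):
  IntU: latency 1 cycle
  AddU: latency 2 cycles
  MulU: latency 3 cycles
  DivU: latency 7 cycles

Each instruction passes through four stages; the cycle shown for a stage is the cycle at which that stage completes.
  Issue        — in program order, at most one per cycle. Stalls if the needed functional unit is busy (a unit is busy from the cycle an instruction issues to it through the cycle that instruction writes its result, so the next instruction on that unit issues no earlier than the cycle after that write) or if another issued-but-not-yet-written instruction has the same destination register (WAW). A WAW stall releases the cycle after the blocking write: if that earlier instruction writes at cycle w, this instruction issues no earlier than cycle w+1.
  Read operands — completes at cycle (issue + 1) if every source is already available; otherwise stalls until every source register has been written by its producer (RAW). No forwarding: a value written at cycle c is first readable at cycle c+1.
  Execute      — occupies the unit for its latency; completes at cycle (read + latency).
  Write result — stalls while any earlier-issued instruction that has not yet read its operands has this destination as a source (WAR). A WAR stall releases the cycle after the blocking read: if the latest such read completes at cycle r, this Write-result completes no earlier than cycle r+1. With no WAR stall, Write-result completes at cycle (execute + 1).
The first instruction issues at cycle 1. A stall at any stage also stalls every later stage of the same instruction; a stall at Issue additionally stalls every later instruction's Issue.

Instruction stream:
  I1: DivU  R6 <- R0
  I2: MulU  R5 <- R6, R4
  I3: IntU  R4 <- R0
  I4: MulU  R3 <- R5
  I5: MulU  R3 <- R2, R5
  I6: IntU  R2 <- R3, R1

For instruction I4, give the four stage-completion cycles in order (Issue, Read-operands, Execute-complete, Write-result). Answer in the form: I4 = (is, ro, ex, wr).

I4 = (16, 17, 20, 21)

cycle 1: I1 issues→DivU
cycle 2: I1 reads, I2 issues→MulU
cycle 3: I3 issues→IntU
cycle 4: I3 reads
cycle 5: I3 exec-done
cycle 9: I1 exec-done
cycle 10: I1 writes R6
cycle 11: I2 reads
cycle 12: I3 writes R4
cycle 14: I2 exec-done
cycle 15: I2 writes R5
cycle 16: I4 issues→MulU
cycle 17: I4 reads
cycle 20: I4 exec-done
cycle 21: I4 writes R3
cycle 22: I5 issues→MulU
cycle 23: I5 reads, I6 issues→IntU
cycle 26: I5 exec-done
cycle 27: I5 writes R3
cycle 28: I6 reads
cycle 29: I6 exec-done
cycle 30: I6 writes R2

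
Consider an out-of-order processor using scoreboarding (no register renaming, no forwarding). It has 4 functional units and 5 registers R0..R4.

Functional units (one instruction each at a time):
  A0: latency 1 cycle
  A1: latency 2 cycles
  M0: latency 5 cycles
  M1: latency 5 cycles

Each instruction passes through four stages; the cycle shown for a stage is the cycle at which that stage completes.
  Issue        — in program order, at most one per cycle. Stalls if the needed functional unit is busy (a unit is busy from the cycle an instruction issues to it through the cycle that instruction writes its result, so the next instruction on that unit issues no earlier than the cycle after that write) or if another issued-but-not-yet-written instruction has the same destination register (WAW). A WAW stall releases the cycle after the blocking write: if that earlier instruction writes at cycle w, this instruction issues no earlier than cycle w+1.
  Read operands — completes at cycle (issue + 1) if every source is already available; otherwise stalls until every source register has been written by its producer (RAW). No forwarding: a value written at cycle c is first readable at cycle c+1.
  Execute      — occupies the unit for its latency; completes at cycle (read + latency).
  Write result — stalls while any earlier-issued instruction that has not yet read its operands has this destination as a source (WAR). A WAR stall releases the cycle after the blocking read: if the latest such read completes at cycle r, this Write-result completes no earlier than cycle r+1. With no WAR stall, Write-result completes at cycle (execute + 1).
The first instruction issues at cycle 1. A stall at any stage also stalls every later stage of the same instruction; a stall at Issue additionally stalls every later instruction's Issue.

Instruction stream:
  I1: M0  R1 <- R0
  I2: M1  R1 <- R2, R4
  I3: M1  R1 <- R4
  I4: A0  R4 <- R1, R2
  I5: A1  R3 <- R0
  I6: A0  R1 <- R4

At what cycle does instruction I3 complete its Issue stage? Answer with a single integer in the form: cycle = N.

cycle 1: I1 issues→M0
cycle 2: I1 reads
cycle 7: I1 exec-done
cycle 8: I1 writes R1
cycle 9: I2 issues→M1
cycle 10: I2 reads
cycle 15: I2 exec-done
cycle 16: I2 writes R1
cycle 17: I3 issues→M1
cycle 18: I3 reads, I4 issues→A0
cycle 19: I5 issues→A1
cycle 20: I5 reads
cycle 22: I5 exec-done
cycle 23: I3 exec-done, I5 writes R3
cycle 24: I3 writes R1
cycle 25: I4 reads
cycle 26: I4 exec-done
cycle 27: I4 writes R4
cycle 28: I6 issues→A0
cycle 29: I6 reads
cycle 30: I6 exec-done
cycle 31: I6 writes R1

cycle = 17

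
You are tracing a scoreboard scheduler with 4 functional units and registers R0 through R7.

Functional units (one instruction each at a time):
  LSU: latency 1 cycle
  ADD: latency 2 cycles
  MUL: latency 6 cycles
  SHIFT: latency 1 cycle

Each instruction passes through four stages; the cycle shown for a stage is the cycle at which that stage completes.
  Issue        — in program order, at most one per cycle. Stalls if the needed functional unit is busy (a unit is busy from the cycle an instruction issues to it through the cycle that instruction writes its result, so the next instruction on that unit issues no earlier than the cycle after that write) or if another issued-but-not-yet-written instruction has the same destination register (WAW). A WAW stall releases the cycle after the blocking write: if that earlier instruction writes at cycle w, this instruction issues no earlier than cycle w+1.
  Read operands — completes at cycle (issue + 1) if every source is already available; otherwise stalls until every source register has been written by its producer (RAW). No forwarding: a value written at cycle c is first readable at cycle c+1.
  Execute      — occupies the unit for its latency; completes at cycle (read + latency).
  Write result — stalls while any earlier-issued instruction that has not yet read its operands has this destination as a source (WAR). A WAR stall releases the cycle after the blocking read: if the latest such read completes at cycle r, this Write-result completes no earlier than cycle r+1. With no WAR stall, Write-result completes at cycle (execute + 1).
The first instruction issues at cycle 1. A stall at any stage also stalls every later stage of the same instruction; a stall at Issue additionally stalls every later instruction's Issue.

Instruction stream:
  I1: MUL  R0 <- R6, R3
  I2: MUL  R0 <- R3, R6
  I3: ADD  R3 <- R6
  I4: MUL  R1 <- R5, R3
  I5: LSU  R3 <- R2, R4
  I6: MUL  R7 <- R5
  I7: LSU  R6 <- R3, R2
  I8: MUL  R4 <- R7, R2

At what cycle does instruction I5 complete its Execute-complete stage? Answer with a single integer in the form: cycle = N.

cycle = 22

  I1 | 1 | 2 | 8 | 9
  I2 | 10 | 11 | 17 | 18   struct: MUL busy until I1 writes@9
  I3 | 11 | 12 | 14 | 15
  I4 | 19 | 20 | 26 | 27   struct: MUL busy until I2 writes@18
  I5 | 20 | 21 | 22 | 23
  I6 | 28 | 29 | 35 | 36   struct: MUL busy until I4 writes@27
  I7 | 29 | 30 | 31 | 32
  I8 | 37 | 38 | 44 | 45   struct: MUL busy until I6 writes@36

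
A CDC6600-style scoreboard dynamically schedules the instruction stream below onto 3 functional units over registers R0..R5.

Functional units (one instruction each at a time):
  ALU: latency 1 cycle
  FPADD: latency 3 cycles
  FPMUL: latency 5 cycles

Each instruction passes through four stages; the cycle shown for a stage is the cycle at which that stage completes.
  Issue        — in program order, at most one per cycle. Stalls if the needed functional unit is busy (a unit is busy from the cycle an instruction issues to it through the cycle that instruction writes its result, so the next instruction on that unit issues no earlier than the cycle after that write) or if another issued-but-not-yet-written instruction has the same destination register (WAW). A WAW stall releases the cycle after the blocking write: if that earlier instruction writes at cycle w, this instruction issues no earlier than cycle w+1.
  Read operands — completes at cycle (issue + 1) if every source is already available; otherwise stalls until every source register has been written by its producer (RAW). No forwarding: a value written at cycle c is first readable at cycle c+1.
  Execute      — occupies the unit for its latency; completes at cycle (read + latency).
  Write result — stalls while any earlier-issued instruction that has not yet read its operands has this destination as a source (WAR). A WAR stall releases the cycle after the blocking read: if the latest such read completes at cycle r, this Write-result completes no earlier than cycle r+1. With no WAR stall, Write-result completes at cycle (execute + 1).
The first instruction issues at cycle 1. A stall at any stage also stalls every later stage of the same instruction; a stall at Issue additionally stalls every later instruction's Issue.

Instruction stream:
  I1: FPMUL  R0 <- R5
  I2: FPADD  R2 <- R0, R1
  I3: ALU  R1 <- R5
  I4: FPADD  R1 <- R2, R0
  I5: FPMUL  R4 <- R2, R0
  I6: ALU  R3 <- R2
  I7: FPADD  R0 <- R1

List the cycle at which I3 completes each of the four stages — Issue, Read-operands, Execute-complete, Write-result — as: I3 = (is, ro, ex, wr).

t=1  I1→FPMUL
t=2  I1 RO | I2→FPADD
t=3  I3→ALU
t=4  I3 RO
t=5  I3 EX
t=7  I1 EX
t=8  I1 WR R0
t=9  I2 RO
t=10  I3 WR R1
t=12  I2 EX
t=13  I2 WR R2
t=14  I4→FPADD
t=15  I4 RO | I5→FPMUL
t=16  I5 RO | I6→ALU
t=17  I6 RO
t=18  I4 EX | I6 EX
t=19  I4 WR R1 | I6 WR R3
t=20  I7→FPADD
t=21  I5 EX | I7 RO
t=22  I5 WR R4
t=24  I7 EX
t=25  I7 WR R0

I3 = (3, 4, 5, 10)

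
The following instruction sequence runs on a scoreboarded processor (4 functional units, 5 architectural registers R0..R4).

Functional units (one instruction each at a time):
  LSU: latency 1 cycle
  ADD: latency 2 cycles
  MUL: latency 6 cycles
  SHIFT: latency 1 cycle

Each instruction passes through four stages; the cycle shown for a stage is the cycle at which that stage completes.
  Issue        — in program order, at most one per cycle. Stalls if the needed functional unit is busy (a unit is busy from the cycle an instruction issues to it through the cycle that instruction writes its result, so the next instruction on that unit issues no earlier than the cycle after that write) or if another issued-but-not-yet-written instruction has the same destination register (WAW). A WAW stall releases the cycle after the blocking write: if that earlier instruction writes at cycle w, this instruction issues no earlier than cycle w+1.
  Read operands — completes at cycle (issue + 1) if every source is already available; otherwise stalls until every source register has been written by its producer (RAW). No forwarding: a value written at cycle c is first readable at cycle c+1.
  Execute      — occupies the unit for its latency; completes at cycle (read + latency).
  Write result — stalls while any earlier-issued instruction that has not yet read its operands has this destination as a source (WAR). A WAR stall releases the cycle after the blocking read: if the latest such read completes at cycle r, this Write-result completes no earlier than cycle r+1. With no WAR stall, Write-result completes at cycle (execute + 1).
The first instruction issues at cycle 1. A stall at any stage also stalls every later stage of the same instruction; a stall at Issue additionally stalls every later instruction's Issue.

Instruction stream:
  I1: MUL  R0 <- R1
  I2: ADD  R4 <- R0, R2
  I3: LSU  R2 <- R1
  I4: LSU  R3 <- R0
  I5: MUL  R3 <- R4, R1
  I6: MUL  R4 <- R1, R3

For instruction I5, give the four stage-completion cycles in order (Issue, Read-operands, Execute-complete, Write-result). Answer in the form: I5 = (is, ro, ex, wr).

I5 = (16, 17, 23, 24)

t=1  I1→MUL
t=2  I1 RO | I2→ADD
t=3  I3→LSU
t=4  I3 RO
t=5  I3 EX
t=8  I1 EX
t=9  I1 WR R0
t=10  I2 RO
t=11  I3 WR R2
t=12  I2 EX | I4→LSU
t=13  I2 WR R4 | I4 RO
t=14  I4 EX
t=15  I4 WR R3
t=16  I5→MUL
t=17  I5 RO
t=23  I5 EX
t=24  I5 WR R3
t=25  I6→MUL
t=26  I6 RO
t=32  I6 EX
t=33  I6 WR R4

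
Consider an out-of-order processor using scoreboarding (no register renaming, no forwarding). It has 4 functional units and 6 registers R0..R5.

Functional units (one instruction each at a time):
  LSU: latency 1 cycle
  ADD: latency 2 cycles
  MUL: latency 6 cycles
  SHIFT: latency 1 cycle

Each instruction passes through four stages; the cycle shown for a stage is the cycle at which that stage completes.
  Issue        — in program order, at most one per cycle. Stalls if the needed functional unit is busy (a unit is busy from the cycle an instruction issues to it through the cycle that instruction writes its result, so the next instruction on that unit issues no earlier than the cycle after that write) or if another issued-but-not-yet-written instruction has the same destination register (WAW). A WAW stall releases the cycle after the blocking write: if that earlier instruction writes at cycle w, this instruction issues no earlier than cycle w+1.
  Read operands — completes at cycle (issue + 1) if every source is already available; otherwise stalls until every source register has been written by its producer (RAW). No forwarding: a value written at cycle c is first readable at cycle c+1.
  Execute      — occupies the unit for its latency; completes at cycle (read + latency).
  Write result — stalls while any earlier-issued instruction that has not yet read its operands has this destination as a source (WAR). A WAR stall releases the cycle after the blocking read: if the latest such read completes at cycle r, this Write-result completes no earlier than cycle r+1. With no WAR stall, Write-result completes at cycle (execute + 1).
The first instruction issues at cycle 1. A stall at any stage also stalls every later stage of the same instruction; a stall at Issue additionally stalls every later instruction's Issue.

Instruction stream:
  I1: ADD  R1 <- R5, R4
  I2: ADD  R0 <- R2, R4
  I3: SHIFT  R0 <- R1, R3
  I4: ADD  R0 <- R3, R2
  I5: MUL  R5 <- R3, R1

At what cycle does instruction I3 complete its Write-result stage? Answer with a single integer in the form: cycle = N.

t=1  I1 issues→ADD
t=2  I1 reads
t=4  I1 exec-done
t=5  I1 writes R1
t=6  I2 issues→ADD
t=7  I2 reads
t=9  I2 exec-done
t=10  I2 writes R0
t=11  I3 issues→SHIFT
t=12  I3 reads
t=13  I3 exec-done
t=14  I3 writes R0
t=15  I4 issues→ADD
t=16  I4 reads, I5 issues→MUL
t=17  I5 reads
t=18  I4 exec-done
t=19  I4 writes R0
t=23  I5 exec-done
t=24  I5 writes R5

cycle = 14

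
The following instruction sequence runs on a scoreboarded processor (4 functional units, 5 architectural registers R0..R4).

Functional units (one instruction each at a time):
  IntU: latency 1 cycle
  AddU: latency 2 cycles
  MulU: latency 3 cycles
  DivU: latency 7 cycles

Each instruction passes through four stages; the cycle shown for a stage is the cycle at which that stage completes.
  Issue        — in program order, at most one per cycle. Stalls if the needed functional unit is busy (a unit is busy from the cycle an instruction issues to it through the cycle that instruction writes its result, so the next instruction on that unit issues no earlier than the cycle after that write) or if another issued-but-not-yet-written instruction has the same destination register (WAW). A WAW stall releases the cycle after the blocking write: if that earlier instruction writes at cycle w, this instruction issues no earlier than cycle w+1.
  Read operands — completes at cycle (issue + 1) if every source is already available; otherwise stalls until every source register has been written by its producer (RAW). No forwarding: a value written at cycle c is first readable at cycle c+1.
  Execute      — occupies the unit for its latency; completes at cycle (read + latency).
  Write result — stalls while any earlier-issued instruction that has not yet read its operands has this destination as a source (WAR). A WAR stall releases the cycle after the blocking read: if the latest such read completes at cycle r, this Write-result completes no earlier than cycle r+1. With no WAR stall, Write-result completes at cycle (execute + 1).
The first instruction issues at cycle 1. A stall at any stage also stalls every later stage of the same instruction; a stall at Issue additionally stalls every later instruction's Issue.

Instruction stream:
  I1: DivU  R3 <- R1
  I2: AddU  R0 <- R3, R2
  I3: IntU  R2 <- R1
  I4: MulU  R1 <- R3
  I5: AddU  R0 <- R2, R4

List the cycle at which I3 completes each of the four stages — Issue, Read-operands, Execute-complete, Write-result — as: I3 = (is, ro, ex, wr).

[I1] 1/2/9/10
[I2] 2/11/13/14  (RAW R3: wait I1 write@10)
[I3] 3/4/5/12  (WAR R2: wait I2 read@11)
[I4] 4/11/14/15  (RAW R3: wait I1 write@10)
[I5] 15/16/18/19  (struct: AddU busy until I2 writes@14)

I3 = (3, 4, 5, 12)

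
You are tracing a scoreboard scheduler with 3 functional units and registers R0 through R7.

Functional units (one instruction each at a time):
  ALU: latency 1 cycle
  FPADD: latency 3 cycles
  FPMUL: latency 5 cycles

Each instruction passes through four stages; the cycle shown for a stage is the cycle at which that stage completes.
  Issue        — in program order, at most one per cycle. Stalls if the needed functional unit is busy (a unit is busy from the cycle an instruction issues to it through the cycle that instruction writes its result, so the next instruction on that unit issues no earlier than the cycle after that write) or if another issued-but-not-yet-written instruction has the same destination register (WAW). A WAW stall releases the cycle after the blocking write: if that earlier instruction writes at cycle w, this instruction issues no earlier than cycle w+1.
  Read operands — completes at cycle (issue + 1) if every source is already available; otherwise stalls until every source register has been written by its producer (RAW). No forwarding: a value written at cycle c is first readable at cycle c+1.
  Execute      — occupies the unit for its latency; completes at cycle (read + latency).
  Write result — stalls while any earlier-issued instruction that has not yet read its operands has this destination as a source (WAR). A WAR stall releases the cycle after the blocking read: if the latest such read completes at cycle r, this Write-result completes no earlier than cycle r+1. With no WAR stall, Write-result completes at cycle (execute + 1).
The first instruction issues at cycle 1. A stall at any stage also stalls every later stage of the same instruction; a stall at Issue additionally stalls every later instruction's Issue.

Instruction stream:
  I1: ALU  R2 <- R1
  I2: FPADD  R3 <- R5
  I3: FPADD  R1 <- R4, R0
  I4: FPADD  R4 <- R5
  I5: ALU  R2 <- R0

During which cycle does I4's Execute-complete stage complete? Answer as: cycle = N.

cycle = 18

I1: IS=1 RO=2 EX=3 WR=4
I2: IS=2 RO=3 EX=6 WR=7
I3: IS=8 RO=9 EX=12 WR=13  [struct: FPADD busy until I2 writes@7]
I4: IS=14 RO=15 EX=18 WR=19  [struct: FPADD busy until I3 writes@13]
I5: IS=15 RO=16 EX=17 WR=18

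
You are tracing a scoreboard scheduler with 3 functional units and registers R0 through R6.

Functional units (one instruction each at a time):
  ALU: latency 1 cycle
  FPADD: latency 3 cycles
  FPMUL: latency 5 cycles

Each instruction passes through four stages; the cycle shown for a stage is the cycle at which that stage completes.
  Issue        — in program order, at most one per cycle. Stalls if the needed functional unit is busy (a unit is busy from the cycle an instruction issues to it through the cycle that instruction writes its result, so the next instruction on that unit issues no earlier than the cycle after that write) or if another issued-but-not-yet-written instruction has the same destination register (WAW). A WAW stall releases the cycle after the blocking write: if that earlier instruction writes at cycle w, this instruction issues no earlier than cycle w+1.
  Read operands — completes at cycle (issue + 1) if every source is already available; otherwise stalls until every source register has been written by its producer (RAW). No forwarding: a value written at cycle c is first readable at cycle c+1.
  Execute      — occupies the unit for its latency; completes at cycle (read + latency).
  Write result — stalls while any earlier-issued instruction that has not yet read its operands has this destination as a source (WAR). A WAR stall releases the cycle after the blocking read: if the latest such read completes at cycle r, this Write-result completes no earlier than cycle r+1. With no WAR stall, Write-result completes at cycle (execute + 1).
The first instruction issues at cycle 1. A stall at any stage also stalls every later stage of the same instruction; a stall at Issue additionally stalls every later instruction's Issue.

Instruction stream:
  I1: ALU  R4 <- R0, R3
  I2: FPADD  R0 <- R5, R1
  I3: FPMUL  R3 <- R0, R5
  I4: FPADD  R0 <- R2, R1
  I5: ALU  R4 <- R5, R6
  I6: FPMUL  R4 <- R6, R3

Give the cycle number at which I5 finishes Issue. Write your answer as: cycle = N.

c1: I1 issues→ALU
c2: I1 reads · I2 issues→FPADD
c3: I1 exec-done · I2 reads · I3 issues→FPMUL
c4: I1 writes R4
c6: I2 exec-done
c7: I2 writes R0
c8: I3 reads · I4 issues→FPADD
c9: I4 reads · I5 issues→ALU
c10: I5 reads
c11: I5 exec-done
c12: I4 exec-done · I5 writes R4
c13: I3 exec-done · I4 writes R0
c14: I3 writes R3
c15: I6 issues→FPMUL
c16: I6 reads
c21: I6 exec-done
c22: I6 writes R4

cycle = 9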